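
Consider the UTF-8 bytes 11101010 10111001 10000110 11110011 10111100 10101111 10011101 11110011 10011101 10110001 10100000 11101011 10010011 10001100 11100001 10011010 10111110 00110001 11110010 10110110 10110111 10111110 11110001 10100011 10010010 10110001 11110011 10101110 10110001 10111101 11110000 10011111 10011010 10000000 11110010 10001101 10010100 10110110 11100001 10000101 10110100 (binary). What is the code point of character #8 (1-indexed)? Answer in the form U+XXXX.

U+634B1

Offset 0: leading byte 0xEA = 11101010 → 3-byte char #1 = EA B9 86.
Offset 3: leading byte 0xF3 = 11110011 → 4-byte char #2 = F3 BC AF 9D.
Offset 7: leading byte 0xF3 = 11110011 → 4-byte char #3 = F3 9D B1 A0.
Offset 11: leading byte 0xEB = 11101011 → 3-byte char #4 = EB 93 8C.
Offset 14: leading byte 0xE1 = 11100001 → 3-byte char #5 = E1 9A BE.
Offset 17: leading byte 0x31 = 00110001 → 1-byte char #6 = 31.
Offset 18: leading byte 0xF2 = 11110010 → 4-byte char #7 = F2 B6 B7 BE.
Offset 22: leading byte 0xF1 = 11110001 → 4-byte char #8 = F1 A3 92 B1.
Leading byte 0xF1 = 11110001 matches 11110xxx → 4-byte sequence.
Byte 1: 0xF1 = 11110001, payload 001 (3 bits).
Byte 2: 0xA3 = 10100011 (10xxxxxx ✓), payload 100011.
Byte 3: 0x92 = 10010010 (10xxxxxx ✓), payload 010010.
Byte 4: 0xB1 = 10110001 (10xxxxxx ✓), payload 110001.
Concatenate: 001100011010010110001 = 0x634B1 (21 bits → U+634B1).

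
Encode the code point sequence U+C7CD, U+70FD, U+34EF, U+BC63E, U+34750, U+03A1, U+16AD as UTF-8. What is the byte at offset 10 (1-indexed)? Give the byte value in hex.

0xF2

1-indexed offset 10 is 0-indexed offset 9.
U+C7CD → 3-byte form EC 9F 8D at offsets 0–2.
U+70FD → 3-byte form E7 83 BD at offsets 3–5.
U+34EF → 3-byte form E3 93 AF at offsets 6–8.
U+BC63E → 4-byte form F2 BC 98 BE at offsets 9–12.
Offset 9 falls in char 4's range; it's byte 1 of F2 BC 98 BE = 0xF2.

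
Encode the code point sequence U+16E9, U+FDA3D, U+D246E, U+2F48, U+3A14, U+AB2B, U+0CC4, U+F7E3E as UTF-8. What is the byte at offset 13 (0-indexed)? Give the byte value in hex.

0x88

U+16E9 → 3-byte form E1 9B A9 at offsets 0–2.
U+FDA3D → 4-byte form F3 BD A8 BD at offsets 3–6.
U+D246E → 4-byte form F3 92 91 AE at offsets 7–10.
U+2F48 → 3-byte form E2 BD 88 at offsets 11–13.
Offset 13 falls in char 4's range; it's byte 3 of E2 BD 88 = 0x88.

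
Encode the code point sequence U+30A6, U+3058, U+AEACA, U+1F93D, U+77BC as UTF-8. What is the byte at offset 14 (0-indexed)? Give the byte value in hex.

0xE7

U+30A6 → 3-byte form E3 82 A6 at offsets 0–2.
U+3058 → 3-byte form E3 81 98 at offsets 3–5.
U+AEACA → 4-byte form F2 AE AB 8A at offsets 6–9.
U+1F93D → 4-byte form F0 9F A4 BD at offsets 10–13.
U+77BC → 3-byte form E7 9E BC at offsets 14–16.
Offset 14 falls in char 5's range; it's byte 1 of E7 9E BC = 0xE7.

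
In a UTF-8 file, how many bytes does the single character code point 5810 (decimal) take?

3

U+16B2 = 0x16B2. UTF-8 uses 1 byte below 0x80, 2 below 0x800, 3 below 0x10000, 4 up to 0x10FFFF. 0x16B2 is in U+0800–U+FFFF → 3 bytes.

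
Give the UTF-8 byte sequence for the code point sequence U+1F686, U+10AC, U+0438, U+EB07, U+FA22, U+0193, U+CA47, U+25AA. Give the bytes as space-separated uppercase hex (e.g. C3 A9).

F0 9F 9A 86 E1 82 AC D0 B8 EE AC 87 EF A8 A2 C6 93 EC A9 87 E2 96 AA

U+1F686: 4-byte form → F0 9F 9A 86.
U+10AC: 3-byte form → E1 82 AC.
U+0438: 2-byte form → D0 B8.
U+EB07: 3-byte form → EE AC 87.
U+FA22: 3-byte form → EF A8 A2.
U+0193: 2-byte form → C6 93.
U+CA47: 3-byte form → EC A9 87.
U+25AA: 3-byte form → E2 96 AA.
Concatenated (23 bytes): F0 9F 9A 86 E1 82 AC D0 B8 EE AC 87 EF A8 A2 C6 93 EC A9 87 E2 96 AA.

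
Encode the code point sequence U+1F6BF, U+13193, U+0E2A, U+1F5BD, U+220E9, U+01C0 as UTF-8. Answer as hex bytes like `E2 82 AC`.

F0 9F 9A BF F0 93 86 93 E0 B8 AA F0 9F 96 BD F0 A2 83 A9 C7 80

U+1F6BF: 4-byte form → F0 9F 9A BF.
U+13193: 4-byte form → F0 93 86 93.
U+0E2A: 3-byte form → E0 B8 AA.
U+1F5BD: 4-byte form → F0 9F 96 BD.
U+220E9: 4-byte form → F0 A2 83 A9.
U+01C0: 2-byte form → C7 80.
Concatenated (21 bytes): F0 9F 9A BF F0 93 86 93 E0 B8 AA F0 9F 96 BD F0 A2 83 A9 C7 80.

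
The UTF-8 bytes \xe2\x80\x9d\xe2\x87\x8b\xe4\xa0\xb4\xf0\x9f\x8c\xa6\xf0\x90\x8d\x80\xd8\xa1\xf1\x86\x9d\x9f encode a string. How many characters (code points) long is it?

7

Byte at offset 0: 0xE2 = 11100010 → 3-byte char (#1). Advance 3.
Byte at offset 3: 0xE2 = 11100010 → 3-byte char (#2). Advance 3.
Byte at offset 6: 0xE4 = 11100100 → 3-byte char (#3). Advance 3.
Byte at offset 9: 0xF0 = 11110000 → 4-byte char (#4). Advance 4.
Byte at offset 13: 0xF0 = 11110000 → 4-byte char (#5). Advance 4.
Byte at offset 17: 0xD8 = 11011000 → 2-byte char (#6). Advance 2.
Byte at offset 19: 0xF1 = 11110001 → 4-byte char (#7). Advance 4.
Reached end at offset 23 after 7 code points.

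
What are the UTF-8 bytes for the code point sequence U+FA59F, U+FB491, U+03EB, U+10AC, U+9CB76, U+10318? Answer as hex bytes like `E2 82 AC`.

U+FA59F: 4-byte form → F3 BA 96 9F.
U+FB491: 4-byte form → F3 BB 92 91.
U+03EB: 2-byte form → CF AB.
U+10AC: 3-byte form → E1 82 AC.
U+9CB76: 4-byte form → F2 9C AD B6.
U+10318: 4-byte form → F0 90 8C 98.
Concatenated (21 bytes): F3 BA 96 9F F3 BB 92 91 CF AB E1 82 AC F2 9C AD B6 F0 90 8C 98.

F3 BA 96 9F F3 BB 92 91 CF AB E1 82 AC F2 9C AD B6 F0 90 8C 98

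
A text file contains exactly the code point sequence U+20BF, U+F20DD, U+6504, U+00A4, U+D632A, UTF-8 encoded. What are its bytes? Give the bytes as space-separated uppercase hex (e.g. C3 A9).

E2 82 BF F3 B2 83 9D E6 94 84 C2 A4 F3 96 8C AA

U+20BF: 3-byte form → E2 82 BF.
U+F20DD: 4-byte form → F3 B2 83 9D.
U+6504: 3-byte form → E6 94 84.
U+00A4: 2-byte form → C2 A4.
U+D632A: 4-byte form → F3 96 8C AA.
Concatenated (16 bytes): E2 82 BF F3 B2 83 9D E6 94 84 C2 A4 F3 96 8C AA.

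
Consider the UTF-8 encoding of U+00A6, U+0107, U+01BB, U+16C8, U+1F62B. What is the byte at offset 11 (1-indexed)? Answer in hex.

0x9F

1-indexed offset 11 is 0-indexed offset 10.
U+00A6 → 2-byte form C2 A6 at offsets 0–1.
U+0107 → 2-byte form C4 87 at offsets 2–3.
U+01BB → 2-byte form C6 BB at offsets 4–5.
U+16C8 → 3-byte form E1 9B 88 at offsets 6–8.
U+1F62B → 4-byte form F0 9F 98 AB at offsets 9–12.
Offset 10 falls in char 5's range; it's byte 2 of F0 9F 98 AB = 0x9F.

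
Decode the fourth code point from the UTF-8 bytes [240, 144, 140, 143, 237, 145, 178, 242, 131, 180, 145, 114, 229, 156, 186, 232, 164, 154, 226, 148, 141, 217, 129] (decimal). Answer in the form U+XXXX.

Offset 0: leading byte 0xF0 = 11110000 → 4-byte char #1 = F0 90 8C 8F.
Offset 4: leading byte 0xED = 11101101 → 3-byte char #2 = ED 91 B2.
Offset 7: leading byte 0xF2 = 11110010 → 4-byte char #3 = F2 83 B4 91.
Offset 11: leading byte 0x72 = 01110010 → 1-byte char #4 = 72.
Leading byte 0x72 = 01110010 matches 0xxxxxxx → 1-byte sequence.
Byte 1: 0x72 = 01110010, payload 1110010 (7 bits).
Concatenate: 1110010 = 0x72 (7 bits → U+0072).

U+0072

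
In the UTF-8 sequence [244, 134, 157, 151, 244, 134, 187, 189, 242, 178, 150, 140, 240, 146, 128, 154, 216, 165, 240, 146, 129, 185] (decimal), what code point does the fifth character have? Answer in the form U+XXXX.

Offset 0: leading byte 0xF4 = 11110100 → 4-byte char #1 = F4 86 9D 97.
Offset 4: leading byte 0xF4 = 11110100 → 4-byte char #2 = F4 86 BB BD.
Offset 8: leading byte 0xF2 = 11110010 → 4-byte char #3 = F2 B2 96 8C.
Offset 12: leading byte 0xF0 = 11110000 → 4-byte char #4 = F0 92 80 9A.
Offset 16: leading byte 0xD8 = 11011000 → 2-byte char #5 = D8 A5.
Leading byte 0xD8 = 11011000 matches 110xxxxx → 2-byte sequence.
Byte 1: 0xD8 = 11011000, payload 11000 (5 bits).
Byte 2: 0xA5 = 10100101 (10xxxxxx ✓), payload 100101.
Concatenate: 11000100101 = 0x625 (11 bits → U+0625).

U+0625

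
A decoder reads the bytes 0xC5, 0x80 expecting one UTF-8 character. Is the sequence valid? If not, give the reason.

valid

Leading byte 0xC5 = 11000101 → 2-byte form.
Continuation bytes 0x80=10000000 all match 10xxxxxx.
Decoded value 0x140 is ≥ 0x80 (shortest form) and not a surrogate.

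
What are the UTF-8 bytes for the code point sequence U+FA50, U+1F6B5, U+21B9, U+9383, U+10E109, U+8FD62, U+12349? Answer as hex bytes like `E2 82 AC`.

EF A9 90 F0 9F 9A B5 E2 86 B9 E9 8E 83 F4 8E 84 89 F2 8F B5 A2 F0 92 8D 89

U+FA50: 3-byte form → EF A9 90.
U+1F6B5: 4-byte form → F0 9F 9A B5.
U+21B9: 3-byte form → E2 86 B9.
U+9383: 3-byte form → E9 8E 83.
U+10E109: 4-byte form → F4 8E 84 89.
U+8FD62: 4-byte form → F2 8F B5 A2.
U+12349: 4-byte form → F0 92 8D 89.
Concatenated (25 bytes): EF A9 90 F0 9F 9A B5 E2 86 B9 E9 8E 83 F4 8E 84 89 F2 8F B5 A2 F0 92 8D 89.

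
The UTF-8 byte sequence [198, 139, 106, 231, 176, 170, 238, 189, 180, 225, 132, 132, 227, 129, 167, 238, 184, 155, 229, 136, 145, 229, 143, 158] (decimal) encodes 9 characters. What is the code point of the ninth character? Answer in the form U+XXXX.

Offset 0: leading byte 0xC6 = 11000110 → 2-byte char #1 = C6 8B.
Offset 2: leading byte 0x6A = 01101010 → 1-byte char #2 = 6A.
Offset 3: leading byte 0xE7 = 11100111 → 3-byte char #3 = E7 B0 AA.
Offset 6: leading byte 0xEE = 11101110 → 3-byte char #4 = EE BD B4.
Offset 9: leading byte 0xE1 = 11100001 → 3-byte char #5 = E1 84 84.
Offset 12: leading byte 0xE3 = 11100011 → 3-byte char #6 = E3 81 A7.
Offset 15: leading byte 0xEE = 11101110 → 3-byte char #7 = EE B8 9B.
Offset 18: leading byte 0xE5 = 11100101 → 3-byte char #8 = E5 88 91.
Offset 21: leading byte 0xE5 = 11100101 → 3-byte char #9 = E5 8F 9E.
Leading byte 0xE5 = 11100101 matches 1110xxxx → 3-byte sequence.
Byte 1: 0xE5 = 11100101, payload 0101 (4 bits).
Byte 2: 0x8F = 10001111 (10xxxxxx ✓), payload 001111.
Byte 3: 0x9E = 10011110 (10xxxxxx ✓), payload 011110.
Concatenate: 0101001111011110 = 0x53DE (16 bits → U+53DE).

U+53DE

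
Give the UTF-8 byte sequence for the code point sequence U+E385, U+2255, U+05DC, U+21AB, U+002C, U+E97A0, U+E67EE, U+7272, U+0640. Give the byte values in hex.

EE 8E 85 E2 89 95 D7 9C E2 86 AB 2C F3 A9 9E A0 F3 A6 9F AE E7 89 B2 D9 80

U+E385: 3-byte form → EE 8E 85.
U+2255: 3-byte form → E2 89 95.
U+05DC: 2-byte form → D7 9C.
U+21AB: 3-byte form → E2 86 AB.
U+002C: 1-byte form → 2C.
U+E97A0: 4-byte form → F3 A9 9E A0.
U+E67EE: 4-byte form → F3 A6 9F AE.
U+7272: 3-byte form → E7 89 B2.
U+0640: 2-byte form → D9 80.
Concatenated (25 bytes): EE 8E 85 E2 89 95 D7 9C E2 86 AB 2C F3 A9 9E A0 F3 A6 9F AE E7 89 B2 D9 80.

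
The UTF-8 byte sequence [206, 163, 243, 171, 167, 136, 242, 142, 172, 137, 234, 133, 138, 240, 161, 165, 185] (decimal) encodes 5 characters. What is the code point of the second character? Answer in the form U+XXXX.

U+EB9C8

Offset 0: leading byte 0xCE = 11001110 → 2-byte char #1 = CE A3.
Offset 2: leading byte 0xF3 = 11110011 → 4-byte char #2 = F3 AB A7 88.
Leading byte 0xF3 = 11110011 matches 11110xxx → 4-byte sequence.
Byte 1: 0xF3 = 11110011, payload 011 (3 bits).
Byte 2: 0xAB = 10101011 (10xxxxxx ✓), payload 101011.
Byte 3: 0xA7 = 10100111 (10xxxxxx ✓), payload 100111.
Byte 4: 0x88 = 10001000 (10xxxxxx ✓), payload 001000.
Concatenate: 011101011100111001000 = 0xEB9C8 (21 bits → U+EB9C8).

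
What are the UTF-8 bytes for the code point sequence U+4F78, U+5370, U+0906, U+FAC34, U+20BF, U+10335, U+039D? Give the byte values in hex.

U+4F78: 3-byte form → E4 BD B8.
U+5370: 3-byte form → E5 8D B0.
U+0906: 3-byte form → E0 A4 86.
U+FAC34: 4-byte form → F3 BA B0 B4.
U+20BF: 3-byte form → E2 82 BF.
U+10335: 4-byte form → F0 90 8C B5.
U+039D: 2-byte form → CE 9D.
Concatenated (22 bytes): E4 BD B8 E5 8D B0 E0 A4 86 F3 BA B0 B4 E2 82 BF F0 90 8C B5 CE 9D.

E4 BD B8 E5 8D B0 E0 A4 86 F3 BA B0 B4 E2 82 BF F0 90 8C B5 CE 9D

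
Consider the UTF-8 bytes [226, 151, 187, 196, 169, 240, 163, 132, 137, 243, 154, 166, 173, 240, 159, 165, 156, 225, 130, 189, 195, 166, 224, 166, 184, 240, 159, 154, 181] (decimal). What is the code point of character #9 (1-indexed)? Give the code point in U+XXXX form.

U+1F6B5

Offset 0: leading byte 0xE2 = 11100010 → 3-byte char #1 = E2 97 BB.
Offset 3: leading byte 0xC4 = 11000100 → 2-byte char #2 = C4 A9.
Offset 5: leading byte 0xF0 = 11110000 → 4-byte char #3 = F0 A3 84 89.
Offset 9: leading byte 0xF3 = 11110011 → 4-byte char #4 = F3 9A A6 AD.
Offset 13: leading byte 0xF0 = 11110000 → 4-byte char #5 = F0 9F A5 9C.
Offset 17: leading byte 0xE1 = 11100001 → 3-byte char #6 = E1 82 BD.
Offset 20: leading byte 0xC3 = 11000011 → 2-byte char #7 = C3 A6.
Offset 22: leading byte 0xE0 = 11100000 → 3-byte char #8 = E0 A6 B8.
Offset 25: leading byte 0xF0 = 11110000 → 4-byte char #9 = F0 9F 9A B5.
Leading byte 0xF0 = 11110000 matches 11110xxx → 4-byte sequence.
Byte 1: 0xF0 = 11110000, payload 000 (3 bits).
Byte 2: 0x9F = 10011111 (10xxxxxx ✓), payload 011111.
Byte 3: 0x9A = 10011010 (10xxxxxx ✓), payload 011010.
Byte 4: 0xB5 = 10110101 (10xxxxxx ✓), payload 110101.
Concatenate: 000011111011010110101 = 0x1F6B5 (21 bits → U+1F6B5).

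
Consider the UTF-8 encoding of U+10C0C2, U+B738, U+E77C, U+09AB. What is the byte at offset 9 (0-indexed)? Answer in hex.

U+10C0C2 → 4-byte form F4 8C 83 82 at offsets 0–3.
U+B738 → 3-byte form EB 9C B8 at offsets 4–6.
U+E77C → 3-byte form EE 9D BC at offsets 7–9.
Offset 9 falls in char 3's range; it's byte 3 of EE 9D BC = 0xBC.

0xBC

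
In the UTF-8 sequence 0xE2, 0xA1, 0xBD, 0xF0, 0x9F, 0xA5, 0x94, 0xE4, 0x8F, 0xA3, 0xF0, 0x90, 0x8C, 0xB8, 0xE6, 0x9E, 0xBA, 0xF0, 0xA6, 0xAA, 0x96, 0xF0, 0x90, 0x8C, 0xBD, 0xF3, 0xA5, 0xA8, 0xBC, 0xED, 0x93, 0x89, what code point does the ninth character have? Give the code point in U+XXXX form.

Offset 0: leading byte 0xE2 = 11100010 → 3-byte char #1 = E2 A1 BD.
Offset 3: leading byte 0xF0 = 11110000 → 4-byte char #2 = F0 9F A5 94.
Offset 7: leading byte 0xE4 = 11100100 → 3-byte char #3 = E4 8F A3.
Offset 10: leading byte 0xF0 = 11110000 → 4-byte char #4 = F0 90 8C B8.
Offset 14: leading byte 0xE6 = 11100110 → 3-byte char #5 = E6 9E BA.
Offset 17: leading byte 0xF0 = 11110000 → 4-byte char #6 = F0 A6 AA 96.
Offset 21: leading byte 0xF0 = 11110000 → 4-byte char #7 = F0 90 8C BD.
Offset 25: leading byte 0xF3 = 11110011 → 4-byte char #8 = F3 A5 A8 BC.
Offset 29: leading byte 0xED = 11101101 → 3-byte char #9 = ED 93 89.
Leading byte 0xED = 11101101 matches 1110xxxx → 3-byte sequence.
Byte 1: 0xED = 11101101, payload 1101 (4 bits).
Byte 2: 0x93 = 10010011 (10xxxxxx ✓), payload 010011.
Byte 3: 0x89 = 10001001 (10xxxxxx ✓), payload 001001.
Concatenate: 1101010011001001 = 0xD4C9 (16 bits → U+D4C9).

U+D4C9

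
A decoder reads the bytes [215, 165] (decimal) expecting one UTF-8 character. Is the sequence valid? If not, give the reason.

valid

Leading byte 0xD7 = 11010111 → 2-byte form.
Continuation bytes 0xA5=10100101 all match 10xxxxxx.
Decoded value 0x5E5 is ≥ 0x80 (shortest form) and not a surrogate.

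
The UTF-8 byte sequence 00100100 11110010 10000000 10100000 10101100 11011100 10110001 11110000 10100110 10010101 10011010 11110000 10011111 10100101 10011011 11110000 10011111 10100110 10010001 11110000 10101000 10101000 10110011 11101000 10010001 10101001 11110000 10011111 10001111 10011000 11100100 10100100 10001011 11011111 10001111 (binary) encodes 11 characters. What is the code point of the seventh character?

U+28A33

Offset 0: leading byte 0x24 = 00100100 → 1-byte char #1 = 24.
Offset 1: leading byte 0xF2 = 11110010 → 4-byte char #2 = F2 80 A0 AC.
Offset 5: leading byte 0xDC = 11011100 → 2-byte char #3 = DC B1.
Offset 7: leading byte 0xF0 = 11110000 → 4-byte char #4 = F0 A6 95 9A.
Offset 11: leading byte 0xF0 = 11110000 → 4-byte char #5 = F0 9F A5 9B.
Offset 15: leading byte 0xF0 = 11110000 → 4-byte char #6 = F0 9F A6 91.
Offset 19: leading byte 0xF0 = 11110000 → 4-byte char #7 = F0 A8 A8 B3.
Leading byte 0xF0 = 11110000 matches 11110xxx → 4-byte sequence.
Byte 1: 0xF0 = 11110000, payload 000 (3 bits).
Byte 2: 0xA8 = 10101000 (10xxxxxx ✓), payload 101000.
Byte 3: 0xA8 = 10101000 (10xxxxxx ✓), payload 101000.
Byte 4: 0xB3 = 10110011 (10xxxxxx ✓), payload 110011.
Concatenate: 000101000101000110011 = 0x28A33 (21 bits → U+28A33).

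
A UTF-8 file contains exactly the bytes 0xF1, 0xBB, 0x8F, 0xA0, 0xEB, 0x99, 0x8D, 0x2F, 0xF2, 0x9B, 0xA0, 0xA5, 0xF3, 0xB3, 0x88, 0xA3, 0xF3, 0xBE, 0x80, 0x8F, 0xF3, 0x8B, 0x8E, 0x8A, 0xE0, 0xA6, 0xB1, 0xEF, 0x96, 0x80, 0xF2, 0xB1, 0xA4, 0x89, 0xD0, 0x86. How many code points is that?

11

Byte at offset 0: 0xF1 = 11110001 → 4-byte char (#1). Advance 4.
Byte at offset 4: 0xEB = 11101011 → 3-byte char (#2). Advance 3.
Byte at offset 7: 0x2F = 00101111 → 1-byte char (#3). Advance 1.
Byte at offset 8: 0xF2 = 11110010 → 4-byte char (#4). Advance 4.
Byte at offset 12: 0xF3 = 11110011 → 4-byte char (#5). Advance 4.
Byte at offset 16: 0xF3 = 11110011 → 4-byte char (#6). Advance 4.
Byte at offset 20: 0xF3 = 11110011 → 4-byte char (#7). Advance 4.
Byte at offset 24: 0xE0 = 11100000 → 3-byte char (#8). Advance 3.
Byte at offset 27: 0xEF = 11101111 → 3-byte char (#9). Advance 3.
Byte at offset 30: 0xF2 = 11110010 → 4-byte char (#10). Advance 4.
Byte at offset 34: 0xD0 = 11010000 → 2-byte char (#11). Advance 2.
Reached end at offset 36 after 11 code points.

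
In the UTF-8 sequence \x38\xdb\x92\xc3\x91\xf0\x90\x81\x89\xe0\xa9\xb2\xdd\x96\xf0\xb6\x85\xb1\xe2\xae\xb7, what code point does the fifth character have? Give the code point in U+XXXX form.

U+0A72

Offset 0: leading byte 0x38 = 00111000 → 1-byte char #1 = 38.
Offset 1: leading byte 0xDB = 11011011 → 2-byte char #2 = DB 92.
Offset 3: leading byte 0xC3 = 11000011 → 2-byte char #3 = C3 91.
Offset 5: leading byte 0xF0 = 11110000 → 4-byte char #4 = F0 90 81 89.
Offset 9: leading byte 0xE0 = 11100000 → 3-byte char #5 = E0 A9 B2.
Leading byte 0xE0 = 11100000 matches 1110xxxx → 3-byte sequence.
Byte 1: 0xE0 = 11100000, payload 0000 (4 bits).
Byte 2: 0xA9 = 10101001 (10xxxxxx ✓), payload 101001.
Byte 3: 0xB2 = 10110010 (10xxxxxx ✓), payload 110010.
Concatenate: 0000101001110010 = 0xA72 (16 bits → U+0A72).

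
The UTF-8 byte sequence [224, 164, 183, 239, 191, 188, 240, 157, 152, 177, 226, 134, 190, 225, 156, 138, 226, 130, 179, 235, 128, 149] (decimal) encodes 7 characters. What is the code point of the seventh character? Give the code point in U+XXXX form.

U+B015

Offset 0: leading byte 0xE0 = 11100000 → 3-byte char #1 = E0 A4 B7.
Offset 3: leading byte 0xEF = 11101111 → 3-byte char #2 = EF BF BC.
Offset 6: leading byte 0xF0 = 11110000 → 4-byte char #3 = F0 9D 98 B1.
Offset 10: leading byte 0xE2 = 11100010 → 3-byte char #4 = E2 86 BE.
Offset 13: leading byte 0xE1 = 11100001 → 3-byte char #5 = E1 9C 8A.
Offset 16: leading byte 0xE2 = 11100010 → 3-byte char #6 = E2 82 B3.
Offset 19: leading byte 0xEB = 11101011 → 3-byte char #7 = EB 80 95.
Leading byte 0xEB = 11101011 matches 1110xxxx → 3-byte sequence.
Byte 1: 0xEB = 11101011, payload 1011 (4 bits).
Byte 2: 0x80 = 10000000 (10xxxxxx ✓), payload 000000.
Byte 3: 0x95 = 10010101 (10xxxxxx ✓), payload 010101.
Concatenate: 1011000000010101 = 0xB015 (16 bits → U+B015).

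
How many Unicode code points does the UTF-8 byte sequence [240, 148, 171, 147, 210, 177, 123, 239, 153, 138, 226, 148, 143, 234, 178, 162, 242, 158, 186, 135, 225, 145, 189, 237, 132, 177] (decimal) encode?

Byte at offset 0: 0xF0 = 11110000 → 4-byte char (#1). Advance 4.
Byte at offset 4: 0xD2 = 11010010 → 2-byte char (#2). Advance 2.
Byte at offset 6: 0x7B = 01111011 → 1-byte char (#3). Advance 1.
Byte at offset 7: 0xEF = 11101111 → 3-byte char (#4). Advance 3.
Byte at offset 10: 0xE2 = 11100010 → 3-byte char (#5). Advance 3.
Byte at offset 13: 0xEA = 11101010 → 3-byte char (#6). Advance 3.
Byte at offset 16: 0xF2 = 11110010 → 4-byte char (#7). Advance 4.
Byte at offset 20: 0xE1 = 11100001 → 3-byte char (#8). Advance 3.
Byte at offset 23: 0xED = 11101101 → 3-byte char (#9). Advance 3.
Reached end at offset 26 after 9 code points.

9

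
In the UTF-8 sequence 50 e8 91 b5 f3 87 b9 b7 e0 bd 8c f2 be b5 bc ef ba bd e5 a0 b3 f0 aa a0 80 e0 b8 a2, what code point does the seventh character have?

U+5833

Offset 0: leading byte 0x50 = 01010000 → 1-byte char #1 = 50.
Offset 1: leading byte 0xE8 = 11101000 → 3-byte char #2 = E8 91 B5.
Offset 4: leading byte 0xF3 = 11110011 → 4-byte char #3 = F3 87 B9 B7.
Offset 8: leading byte 0xE0 = 11100000 → 3-byte char #4 = E0 BD 8C.
Offset 11: leading byte 0xF2 = 11110010 → 4-byte char #5 = F2 BE B5 BC.
Offset 15: leading byte 0xEF = 11101111 → 3-byte char #6 = EF BA BD.
Offset 18: leading byte 0xE5 = 11100101 → 3-byte char #7 = E5 A0 B3.
Leading byte 0xE5 = 11100101 matches 1110xxxx → 3-byte sequence.
Byte 1: 0xE5 = 11100101, payload 0101 (4 bits).
Byte 2: 0xA0 = 10100000 (10xxxxxx ✓), payload 100000.
Byte 3: 0xB3 = 10110011 (10xxxxxx ✓), payload 110011.
Concatenate: 0101100000110011 = 0x5833 (16 bits → U+5833).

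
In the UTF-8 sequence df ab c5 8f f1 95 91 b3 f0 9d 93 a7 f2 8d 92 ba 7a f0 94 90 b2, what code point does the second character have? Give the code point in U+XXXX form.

Offset 0: leading byte 0xDF = 11011111 → 2-byte char #1 = DF AB.
Offset 2: leading byte 0xC5 = 11000101 → 2-byte char #2 = C5 8F.
Leading byte 0xC5 = 11000101 matches 110xxxxx → 2-byte sequence.
Byte 1: 0xC5 = 11000101, payload 00101 (5 bits).
Byte 2: 0x8F = 10001111 (10xxxxxx ✓), payload 001111.
Concatenate: 00101001111 = 0x14F (11 bits → U+014F).

U+014F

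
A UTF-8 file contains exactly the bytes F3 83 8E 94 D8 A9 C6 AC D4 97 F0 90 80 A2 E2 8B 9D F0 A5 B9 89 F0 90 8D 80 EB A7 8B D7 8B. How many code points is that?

Byte at offset 0: 0xF3 = 11110011 → 4-byte char (#1). Advance 4.
Byte at offset 4: 0xD8 = 11011000 → 2-byte char (#2). Advance 2.
Byte at offset 6: 0xC6 = 11000110 → 2-byte char (#3). Advance 2.
Byte at offset 8: 0xD4 = 11010100 → 2-byte char (#4). Advance 2.
Byte at offset 10: 0xF0 = 11110000 → 4-byte char (#5). Advance 4.
Byte at offset 14: 0xE2 = 11100010 → 3-byte char (#6). Advance 3.
Byte at offset 17: 0xF0 = 11110000 → 4-byte char (#7). Advance 4.
Byte at offset 21: 0xF0 = 11110000 → 4-byte char (#8). Advance 4.
Byte at offset 25: 0xEB = 11101011 → 3-byte char (#9). Advance 3.
Byte at offset 28: 0xD7 = 11010111 → 2-byte char (#10). Advance 2.
Reached end at offset 30 after 10 code points.

10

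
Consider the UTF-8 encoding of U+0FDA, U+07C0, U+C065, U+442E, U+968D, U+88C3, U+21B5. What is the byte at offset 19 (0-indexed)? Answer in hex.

U+0FDA → 3-byte form E0 BF 9A at offsets 0–2.
U+07C0 → 2-byte form DF 80 at offsets 3–4.
U+C065 → 3-byte form EC 81 A5 at offsets 5–7.
U+442E → 3-byte form E4 90 AE at offsets 8–10.
U+968D → 3-byte form E9 9A 8D at offsets 11–13.
U+88C3 → 3-byte form E8 A3 83 at offsets 14–16.
U+21B5 → 3-byte form E2 86 B5 at offsets 17–19.
Offset 19 falls in char 7's range; it's byte 3 of E2 86 B5 = 0xB5.

0xB5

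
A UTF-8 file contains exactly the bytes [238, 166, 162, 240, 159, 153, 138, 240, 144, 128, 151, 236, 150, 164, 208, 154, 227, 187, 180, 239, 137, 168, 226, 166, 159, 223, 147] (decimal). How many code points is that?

Byte at offset 0: 0xEE = 11101110 → 3-byte char (#1). Advance 3.
Byte at offset 3: 0xF0 = 11110000 → 4-byte char (#2). Advance 4.
Byte at offset 7: 0xF0 = 11110000 → 4-byte char (#3). Advance 4.
Byte at offset 11: 0xEC = 11101100 → 3-byte char (#4). Advance 3.
Byte at offset 14: 0xD0 = 11010000 → 2-byte char (#5). Advance 2.
Byte at offset 16: 0xE3 = 11100011 → 3-byte char (#6). Advance 3.
Byte at offset 19: 0xEF = 11101111 → 3-byte char (#7). Advance 3.
Byte at offset 22: 0xE2 = 11100010 → 3-byte char (#8). Advance 3.
Byte at offset 25: 0xDF = 11011111 → 2-byte char (#9). Advance 2.
Reached end at offset 27 after 9 code points.

9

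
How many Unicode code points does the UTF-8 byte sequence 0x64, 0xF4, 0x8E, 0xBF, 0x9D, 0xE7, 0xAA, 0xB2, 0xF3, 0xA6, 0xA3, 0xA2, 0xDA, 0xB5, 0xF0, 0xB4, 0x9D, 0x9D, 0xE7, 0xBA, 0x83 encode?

Byte at offset 0: 0x64 = 01100100 → 1-byte char (#1). Advance 1.
Byte at offset 1: 0xF4 = 11110100 → 4-byte char (#2). Advance 4.
Byte at offset 5: 0xE7 = 11100111 → 3-byte char (#3). Advance 3.
Byte at offset 8: 0xF3 = 11110011 → 4-byte char (#4). Advance 4.
Byte at offset 12: 0xDA = 11011010 → 2-byte char (#5). Advance 2.
Byte at offset 14: 0xF0 = 11110000 → 4-byte char (#6). Advance 4.
Byte at offset 18: 0xE7 = 11100111 → 3-byte char (#7). Advance 3.
Reached end at offset 21 after 7 code points.

7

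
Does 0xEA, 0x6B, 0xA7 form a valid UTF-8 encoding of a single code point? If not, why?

invalid (non-continuation byte where continuation expected)

Leading byte 0xEA = 11101010 → 3-byte form.
Byte 2 is 0x6B = 01101011, which is not 10xxxxxx — expected a continuation byte.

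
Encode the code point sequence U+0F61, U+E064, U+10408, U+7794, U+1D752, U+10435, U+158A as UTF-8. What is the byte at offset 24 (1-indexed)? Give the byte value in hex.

1-indexed offset 24 is 0-indexed offset 23.
U+0F61 → 3-byte form E0 BD A1 at offsets 0–2.
U+E064 → 3-byte form EE 81 A4 at offsets 3–5.
U+10408 → 4-byte form F0 90 90 88 at offsets 6–9.
U+7794 → 3-byte form E7 9E 94 at offsets 10–12.
U+1D752 → 4-byte form F0 9D 9D 92 at offsets 13–16.
U+10435 → 4-byte form F0 90 90 B5 at offsets 17–20.
U+158A → 3-byte form E1 96 8A at offsets 21–23.
Offset 23 falls in char 7's range; it's byte 3 of E1 96 8A = 0x8A.

0x8A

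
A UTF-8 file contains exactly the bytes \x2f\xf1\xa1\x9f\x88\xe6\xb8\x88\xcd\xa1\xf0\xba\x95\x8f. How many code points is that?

5

Byte at offset 0: 0x2F = 00101111 → 1-byte char (#1). Advance 1.
Byte at offset 1: 0xF1 = 11110001 → 4-byte char (#2). Advance 4.
Byte at offset 5: 0xE6 = 11100110 → 3-byte char (#3). Advance 3.
Byte at offset 8: 0xCD = 11001101 → 2-byte char (#4). Advance 2.
Byte at offset 10: 0xF0 = 11110000 → 4-byte char (#5). Advance 4.
Reached end at offset 14 after 5 code points.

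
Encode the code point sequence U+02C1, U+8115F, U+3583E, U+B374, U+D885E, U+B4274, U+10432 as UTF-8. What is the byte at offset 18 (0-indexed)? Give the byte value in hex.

0xB4

U+02C1 → 2-byte form CB 81 at offsets 0–1.
U+8115F → 4-byte form F2 81 85 9F at offsets 2–5.
U+3583E → 4-byte form F0 B5 A0 BE at offsets 6–9.
U+B374 → 3-byte form EB 8D B4 at offsets 10–12.
U+D885E → 4-byte form F3 98 A1 9E at offsets 13–16.
U+B4274 → 4-byte form F2 B4 89 B4 at offsets 17–20.
Offset 18 falls in char 6's range; it's byte 2 of F2 B4 89 B4 = 0xB4.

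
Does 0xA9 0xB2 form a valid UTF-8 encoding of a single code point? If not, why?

invalid (continuation byte with no leading byte)

Byte 0xA9 = 10101001 has the form 10xxxxxx — a continuation byte — but there is no preceding leading byte.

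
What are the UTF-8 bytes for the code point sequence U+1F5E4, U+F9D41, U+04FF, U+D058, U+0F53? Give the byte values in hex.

U+1F5E4: 4-byte form → F0 9F 97 A4.
U+F9D41: 4-byte form → F3 B9 B5 81.
U+04FF: 2-byte form → D3 BF.
U+D058: 3-byte form → ED 81 98.
U+0F53: 3-byte form → E0 BD 93.
Concatenated (16 bytes): F0 9F 97 A4 F3 B9 B5 81 D3 BF ED 81 98 E0 BD 93.

F0 9F 97 A4 F3 B9 B5 81 D3 BF ED 81 98 E0 BD 93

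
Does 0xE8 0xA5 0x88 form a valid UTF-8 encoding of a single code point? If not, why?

valid

Leading byte 0xE8 = 11101000 → 3-byte form.
Continuation bytes 0xA5=10100101, 0x88=10001000 all match 10xxxxxx.
Decoded value 0x8948 is ≥ 0x800 (shortest form) and not a surrogate.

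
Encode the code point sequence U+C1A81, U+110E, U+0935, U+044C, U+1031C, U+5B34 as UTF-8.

F3 81 AA 81 E1 84 8E E0 A4 B5 D1 8C F0 90 8C 9C E5 AC B4

U+C1A81: 4-byte form → F3 81 AA 81.
U+110E: 3-byte form → E1 84 8E.
U+0935: 3-byte form → E0 A4 B5.
U+044C: 2-byte form → D1 8C.
U+1031C: 4-byte form → F0 90 8C 9C.
U+5B34: 3-byte form → E5 AC B4.
Concatenated (19 bytes): F3 81 AA 81 E1 84 8E E0 A4 B5 D1 8C F0 90 8C 9C E5 AC B4.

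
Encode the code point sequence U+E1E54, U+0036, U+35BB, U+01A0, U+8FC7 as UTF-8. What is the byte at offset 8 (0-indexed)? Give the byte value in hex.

U+E1E54 → 4-byte form F3 A1 B9 94 at offsets 0–3.
U+0036 → 1-byte form 36 at offsets 4–4.
U+35BB → 3-byte form E3 96 BB at offsets 5–7.
U+01A0 → 2-byte form C6 A0 at offsets 8–9.
Offset 8 falls in char 4's range; it's byte 1 of C6 A0 = 0xC6.

0xC6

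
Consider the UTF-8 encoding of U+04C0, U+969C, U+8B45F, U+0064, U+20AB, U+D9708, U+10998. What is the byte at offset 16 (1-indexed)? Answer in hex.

1-indexed offset 16 is 0-indexed offset 15.
U+04C0 → 2-byte form D3 80 at offsets 0–1.
U+969C → 3-byte form E9 9A 9C at offsets 2–4.
U+8B45F → 4-byte form F2 8B 91 9F at offsets 5–8.
U+0064 → 1-byte form 64 at offsets 9–9.
U+20AB → 3-byte form E2 82 AB at offsets 10–12.
U+D9708 → 4-byte form F3 99 9C 88 at offsets 13–16.
Offset 15 falls in char 6's range; it's byte 3 of F3 99 9C 88 = 0x9C.

0x9C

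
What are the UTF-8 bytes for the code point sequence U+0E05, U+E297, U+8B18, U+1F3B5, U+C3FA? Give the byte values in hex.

E0 B8 85 EE 8A 97 E8 AC 98 F0 9F 8E B5 EC 8F BA

U+0E05: 3-byte form → E0 B8 85.
U+E297: 3-byte form → EE 8A 97.
U+8B18: 3-byte form → E8 AC 98.
U+1F3B5: 4-byte form → F0 9F 8E B5.
U+C3FA: 3-byte form → EC 8F BA.
Concatenated (16 bytes): E0 B8 85 EE 8A 97 E8 AC 98 F0 9F 8E B5 EC 8F BA.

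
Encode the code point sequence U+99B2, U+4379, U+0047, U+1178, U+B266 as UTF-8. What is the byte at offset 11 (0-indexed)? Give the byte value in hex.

0x89

U+99B2 → 3-byte form E9 A6 B2 at offsets 0–2.
U+4379 → 3-byte form E4 8D B9 at offsets 3–5.
U+0047 → 1-byte form 47 at offsets 6–6.
U+1178 → 3-byte form E1 85 B8 at offsets 7–9.
U+B266 → 3-byte form EB 89 A6 at offsets 10–12.
Offset 11 falls in char 5's range; it's byte 2 of EB 89 A6 = 0x89.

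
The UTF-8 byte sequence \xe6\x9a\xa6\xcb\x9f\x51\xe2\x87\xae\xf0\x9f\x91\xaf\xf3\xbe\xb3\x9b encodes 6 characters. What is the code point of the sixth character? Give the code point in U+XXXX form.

U+FECDB

Offset 0: leading byte 0xE6 = 11100110 → 3-byte char #1 = E6 9A A6.
Offset 3: leading byte 0xCB = 11001011 → 2-byte char #2 = CB 9F.
Offset 5: leading byte 0x51 = 01010001 → 1-byte char #3 = 51.
Offset 6: leading byte 0xE2 = 11100010 → 3-byte char #4 = E2 87 AE.
Offset 9: leading byte 0xF0 = 11110000 → 4-byte char #5 = F0 9F 91 AF.
Offset 13: leading byte 0xF3 = 11110011 → 4-byte char #6 = F3 BE B3 9B.
Leading byte 0xF3 = 11110011 matches 11110xxx → 4-byte sequence.
Byte 1: 0xF3 = 11110011, payload 011 (3 bits).
Byte 2: 0xBE = 10111110 (10xxxxxx ✓), payload 111110.
Byte 3: 0xB3 = 10110011 (10xxxxxx ✓), payload 110011.
Byte 4: 0x9B = 10011011 (10xxxxxx ✓), payload 011011.
Concatenate: 011111110110011011011 = 0xFECDB (21 bits → U+FECDB).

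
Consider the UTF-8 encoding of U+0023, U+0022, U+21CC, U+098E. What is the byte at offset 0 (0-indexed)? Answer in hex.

0x23

U+0023 → 1-byte form 23 at offsets 0–0.
Offset 0 falls in char 1's range; it's byte 1 of 23 = 0x23.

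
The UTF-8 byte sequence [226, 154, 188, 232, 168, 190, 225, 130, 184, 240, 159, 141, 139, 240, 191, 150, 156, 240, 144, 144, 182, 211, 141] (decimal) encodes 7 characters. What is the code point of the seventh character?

Offset 0: leading byte 0xE2 = 11100010 → 3-byte char #1 = E2 9A BC.
Offset 3: leading byte 0xE8 = 11101000 → 3-byte char #2 = E8 A8 BE.
Offset 6: leading byte 0xE1 = 11100001 → 3-byte char #3 = E1 82 B8.
Offset 9: leading byte 0xF0 = 11110000 → 4-byte char #4 = F0 9F 8D 8B.
Offset 13: leading byte 0xF0 = 11110000 → 4-byte char #5 = F0 BF 96 9C.
Offset 17: leading byte 0xF0 = 11110000 → 4-byte char #6 = F0 90 90 B6.
Offset 21: leading byte 0xD3 = 11010011 → 2-byte char #7 = D3 8D.
Leading byte 0xD3 = 11010011 matches 110xxxxx → 2-byte sequence.
Byte 1: 0xD3 = 11010011, payload 10011 (5 bits).
Byte 2: 0x8D = 10001101 (10xxxxxx ✓), payload 001101.
Concatenate: 10011001101 = 0x4CD (11 bits → U+04CD).

U+04CD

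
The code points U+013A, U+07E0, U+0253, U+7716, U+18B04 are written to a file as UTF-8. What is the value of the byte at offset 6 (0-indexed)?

0xE7

U+013A → 2-byte form C4 BA at offsets 0–1.
U+07E0 → 2-byte form DF A0 at offsets 2–3.
U+0253 → 2-byte form C9 93 at offsets 4–5.
U+7716 → 3-byte form E7 9C 96 at offsets 6–8.
Offset 6 falls in char 4's range; it's byte 1 of E7 9C 96 = 0xE7.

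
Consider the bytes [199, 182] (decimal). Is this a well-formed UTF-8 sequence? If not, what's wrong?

valid

Leading byte 0xC7 = 11000111 → 2-byte form.
Continuation bytes 0xB6=10110110 all match 10xxxxxx.
Decoded value 0x1F6 is ≥ 0x80 (shortest form) and not a surrogate.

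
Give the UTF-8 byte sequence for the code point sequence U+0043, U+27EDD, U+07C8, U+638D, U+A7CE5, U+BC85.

U+0043: 1-byte form → 43.
U+27EDD: 4-byte form → F0 A7 BB 9D.
U+07C8: 2-byte form → DF 88.
U+638D: 3-byte form → E6 8E 8D.
U+A7CE5: 4-byte form → F2 A7 B3 A5.
U+BC85: 3-byte form → EB B2 85.
Concatenated (17 bytes): 43 F0 A7 BB 9D DF 88 E6 8E 8D F2 A7 B3 A5 EB B2 85.

43 F0 A7 BB 9D DF 88 E6 8E 8D F2 A7 B3 A5 EB B2 85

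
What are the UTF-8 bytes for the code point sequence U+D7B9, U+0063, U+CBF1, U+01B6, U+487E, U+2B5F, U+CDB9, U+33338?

ED 9E B9 63 EC AF B1 C6 B6 E4 A1 BE E2 AD 9F EC B6 B9 F0 B3 8C B8

U+D7B9: 3-byte form → ED 9E B9.
U+0063: 1-byte form → 63.
U+CBF1: 3-byte form → EC AF B1.
U+01B6: 2-byte form → C6 B6.
U+487E: 3-byte form → E4 A1 BE.
U+2B5F: 3-byte form → E2 AD 9F.
U+CDB9: 3-byte form → EC B6 B9.
U+33338: 4-byte form → F0 B3 8C B8.
Concatenated (22 bytes): ED 9E B9 63 EC AF B1 C6 B6 E4 A1 BE E2 AD 9F EC B6 B9 F0 B3 8C B8.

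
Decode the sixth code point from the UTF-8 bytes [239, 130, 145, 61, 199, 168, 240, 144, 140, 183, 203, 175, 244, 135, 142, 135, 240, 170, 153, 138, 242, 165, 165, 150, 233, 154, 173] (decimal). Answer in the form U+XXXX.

Offset 0: leading byte 0xEF = 11101111 → 3-byte char #1 = EF 82 91.
Offset 3: leading byte 0x3D = 00111101 → 1-byte char #2 = 3D.
Offset 4: leading byte 0xC7 = 11000111 → 2-byte char #3 = C7 A8.
Offset 6: leading byte 0xF0 = 11110000 → 4-byte char #4 = F0 90 8C B7.
Offset 10: leading byte 0xCB = 11001011 → 2-byte char #5 = CB AF.
Offset 12: leading byte 0xF4 = 11110100 → 4-byte char #6 = F4 87 8E 87.
Leading byte 0xF4 = 11110100 matches 11110xxx → 4-byte sequence.
Byte 1: 0xF4 = 11110100, payload 100 (3 bits).
Byte 2: 0x87 = 10000111 (10xxxxxx ✓), payload 000111.
Byte 3: 0x8E = 10001110 (10xxxxxx ✓), payload 001110.
Byte 4: 0x87 = 10000111 (10xxxxxx ✓), payload 000111.
Concatenate: 100000111001110000111 = 0x107387 (21 bits → U+107387).

U+107387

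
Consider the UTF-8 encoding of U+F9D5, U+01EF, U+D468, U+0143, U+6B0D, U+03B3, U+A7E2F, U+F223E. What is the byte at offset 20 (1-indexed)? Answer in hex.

0xF3

1-indexed offset 20 is 0-indexed offset 19.
U+F9D5 → 3-byte form EF A7 95 at offsets 0–2.
U+01EF → 2-byte form C7 AF at offsets 3–4.
U+D468 → 3-byte form ED 91 A8 at offsets 5–7.
U+0143 → 2-byte form C5 83 at offsets 8–9.
U+6B0D → 3-byte form E6 AC 8D at offsets 10–12.
U+03B3 → 2-byte form CE B3 at offsets 13–14.
U+A7E2F → 4-byte form F2 A7 B8 AF at offsets 15–18.
U+F223E → 4-byte form F3 B2 88 BE at offsets 19–22.
Offset 19 falls in char 8's range; it's byte 1 of F3 B2 88 BE = 0xF3.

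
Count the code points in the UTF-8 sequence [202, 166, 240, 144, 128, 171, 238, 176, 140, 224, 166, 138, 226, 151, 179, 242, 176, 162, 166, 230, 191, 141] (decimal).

7

Byte at offset 0: 0xCA = 11001010 → 2-byte char (#1). Advance 2.
Byte at offset 2: 0xF0 = 11110000 → 4-byte char (#2). Advance 4.
Byte at offset 6: 0xEE = 11101110 → 3-byte char (#3). Advance 3.
Byte at offset 9: 0xE0 = 11100000 → 3-byte char (#4). Advance 3.
Byte at offset 12: 0xE2 = 11100010 → 3-byte char (#5). Advance 3.
Byte at offset 15: 0xF2 = 11110010 → 4-byte char (#6). Advance 4.
Byte at offset 19: 0xE6 = 11100110 → 3-byte char (#7). Advance 3.
Reached end at offset 22 after 7 code points.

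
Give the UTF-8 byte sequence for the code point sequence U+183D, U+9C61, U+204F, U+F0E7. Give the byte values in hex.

E1 A0 BD E9 B1 A1 E2 81 8F EF 83 A7

U+183D: 3-byte form → E1 A0 BD.
U+9C61: 3-byte form → E9 B1 A1.
U+204F: 3-byte form → E2 81 8F.
U+F0E7: 3-byte form → EF 83 A7.
Concatenated (12 bytes): E1 A0 BD E9 B1 A1 E2 81 8F EF 83 A7.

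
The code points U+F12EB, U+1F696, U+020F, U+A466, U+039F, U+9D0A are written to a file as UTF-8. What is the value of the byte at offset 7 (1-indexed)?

1-indexed offset 7 is 0-indexed offset 6.
U+F12EB → 4-byte form F3 B1 8B AB at offsets 0–3.
U+1F696 → 4-byte form F0 9F 9A 96 at offsets 4–7.
Offset 6 falls in char 2's range; it's byte 3 of F0 9F 9A 96 = 0x9A.

0x9A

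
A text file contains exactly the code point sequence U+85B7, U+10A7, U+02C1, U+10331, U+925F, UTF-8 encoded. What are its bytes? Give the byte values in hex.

U+85B7: 3-byte form → E8 96 B7.
U+10A7: 3-byte form → E1 82 A7.
U+02C1: 2-byte form → CB 81.
U+10331: 4-byte form → F0 90 8C B1.
U+925F: 3-byte form → E9 89 9F.
Concatenated (15 bytes): E8 96 B7 E1 82 A7 CB 81 F0 90 8C B1 E9 89 9F.

E8 96 B7 E1 82 A7 CB 81 F0 90 8C B1 E9 89 9F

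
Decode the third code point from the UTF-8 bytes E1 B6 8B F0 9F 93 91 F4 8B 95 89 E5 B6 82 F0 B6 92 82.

U+10B549

Offset 0: leading byte 0xE1 = 11100001 → 3-byte char #1 = E1 B6 8B.
Offset 3: leading byte 0xF0 = 11110000 → 4-byte char #2 = F0 9F 93 91.
Offset 7: leading byte 0xF4 = 11110100 → 4-byte char #3 = F4 8B 95 89.
Leading byte 0xF4 = 11110100 matches 11110xxx → 4-byte sequence.
Byte 1: 0xF4 = 11110100, payload 100 (3 bits).
Byte 2: 0x8B = 10001011 (10xxxxxx ✓), payload 001011.
Byte 3: 0x95 = 10010101 (10xxxxxx ✓), payload 010101.
Byte 4: 0x89 = 10001001 (10xxxxxx ✓), payload 001001.
Concatenate: 100001011010101001001 = 0x10B549 (21 bits → U+10B549).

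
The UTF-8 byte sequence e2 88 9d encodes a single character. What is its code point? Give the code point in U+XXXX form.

U+221D

Leading byte 0xE2 = 11100010 matches 1110xxxx → 3-byte sequence.
Byte 1: 0xE2 = 11100010, payload 0010 (4 bits).
Byte 2: 0x88 = 10001000 (10xxxxxx ✓), payload 001000.
Byte 3: 0x9D = 10011101 (10xxxxxx ✓), payload 011101.
Concatenate: 0010001000011101 = 0x221D (16 bits → U+221D).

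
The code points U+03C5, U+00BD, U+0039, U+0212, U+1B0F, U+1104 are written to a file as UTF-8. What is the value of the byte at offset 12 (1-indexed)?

0x84

1-indexed offset 12 is 0-indexed offset 11.
U+03C5 → 2-byte form CF 85 at offsets 0–1.
U+00BD → 2-byte form C2 BD at offsets 2–3.
U+0039 → 1-byte form 39 at offsets 4–4.
U+0212 → 2-byte form C8 92 at offsets 5–6.
U+1B0F → 3-byte form E1 AC 8F at offsets 7–9.
U+1104 → 3-byte form E1 84 84 at offsets 10–12.
Offset 11 falls in char 6's range; it's byte 2 of E1 84 84 = 0x84.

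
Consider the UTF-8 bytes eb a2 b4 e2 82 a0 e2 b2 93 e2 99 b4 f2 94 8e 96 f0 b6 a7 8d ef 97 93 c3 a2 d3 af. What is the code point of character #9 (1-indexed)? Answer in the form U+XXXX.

U+04EF

Offset 0: leading byte 0xEB = 11101011 → 3-byte char #1 = EB A2 B4.
Offset 3: leading byte 0xE2 = 11100010 → 3-byte char #2 = E2 82 A0.
Offset 6: leading byte 0xE2 = 11100010 → 3-byte char #3 = E2 B2 93.
Offset 9: leading byte 0xE2 = 11100010 → 3-byte char #4 = E2 99 B4.
Offset 12: leading byte 0xF2 = 11110010 → 4-byte char #5 = F2 94 8E 96.
Offset 16: leading byte 0xF0 = 11110000 → 4-byte char #6 = F0 B6 A7 8D.
Offset 20: leading byte 0xEF = 11101111 → 3-byte char #7 = EF 97 93.
Offset 23: leading byte 0xC3 = 11000011 → 2-byte char #8 = C3 A2.
Offset 25: leading byte 0xD3 = 11010011 → 2-byte char #9 = D3 AF.
Leading byte 0xD3 = 11010011 matches 110xxxxx → 2-byte sequence.
Byte 1: 0xD3 = 11010011, payload 10011 (5 bits).
Byte 2: 0xAF = 10101111 (10xxxxxx ✓), payload 101111.
Concatenate: 10011101111 = 0x4EF (11 bits → U+04EF).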